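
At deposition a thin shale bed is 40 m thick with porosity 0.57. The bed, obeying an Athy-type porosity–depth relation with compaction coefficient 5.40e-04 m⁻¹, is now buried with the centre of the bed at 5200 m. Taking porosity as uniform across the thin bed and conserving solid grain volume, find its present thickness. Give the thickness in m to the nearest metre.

Working in km (1 km = 1000 m; β in km⁻¹ = β in m⁻¹ × 1000):
Porosity at 5.2 km: phi = 0.57·exp(−0.54×5.2) = 0.0344
Solid-volume conservation: h(1−phi) = h₀(1−phi₀) ⇒ h = h₀·(1−phi₀)/(1−phi)
h = 0.04 × (1 − 0.57)/(1 − 0.0344) = 0.04 × 0.4453 = 0.0178 km

18 m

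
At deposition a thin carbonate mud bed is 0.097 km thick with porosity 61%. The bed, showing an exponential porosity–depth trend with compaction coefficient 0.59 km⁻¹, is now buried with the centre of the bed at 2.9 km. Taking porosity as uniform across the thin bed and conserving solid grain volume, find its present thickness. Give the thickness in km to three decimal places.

Porosity at 2.9 km: phi = 0.61·exp(−0.59×2.9) = 0.1102
Solid-volume conservation: h(1−phi) = h₀(1−phi₀) ⇒ h = h₀·(1−phi₀)/(1−phi)
h = 0.097 × (1 − 0.61)/(1 − 0.1102) = 0.097 × 0.4383 = 0.0425 km

0.043 km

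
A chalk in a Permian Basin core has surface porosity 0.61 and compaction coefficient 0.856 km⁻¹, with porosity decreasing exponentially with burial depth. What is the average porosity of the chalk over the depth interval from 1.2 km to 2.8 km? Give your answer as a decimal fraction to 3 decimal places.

0.119

⟨φ⟩ = (1/(d₂−d₁)) ∫ φ₀ e^(−βd) dd = φ₀·(e^(−β·d₁) − e^(−β·d₂)) / (β·(d₂−d₁))
e^(−0.856×1.2) = 0.3580; e^(−0.856×2.8) = 0.0910
⟨φ⟩ = 0.61 × (0.3580 − 0.0910) / (0.856 × 1.6) = 0.61 × 0.1949 = 0.1189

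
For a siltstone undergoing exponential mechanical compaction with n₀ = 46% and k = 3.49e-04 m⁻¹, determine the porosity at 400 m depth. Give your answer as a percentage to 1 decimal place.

Working in km (1 km = 1000 m; k in km⁻¹ = k in m⁻¹ × 1000):
n = n₀·exp(−k·d) = 0.46 × exp(−0.349 × 0.4) = 0.46 × exp(−0.1396)
  = 0.46 × 0.8697 = 0.4001

40.0%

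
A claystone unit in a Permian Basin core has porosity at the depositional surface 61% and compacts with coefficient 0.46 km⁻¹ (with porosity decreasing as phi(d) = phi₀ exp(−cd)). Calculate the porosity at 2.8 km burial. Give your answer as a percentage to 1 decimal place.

16.8%

phi = phi₀·exp(−c·d) = 0.61 × exp(−0.46 × 2.8) = 0.61 × exp(−1.288)
  = 0.61 × 0.2758 = 0.1683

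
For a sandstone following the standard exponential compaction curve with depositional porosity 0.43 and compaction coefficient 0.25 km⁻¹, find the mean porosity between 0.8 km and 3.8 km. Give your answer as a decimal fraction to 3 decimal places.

⟨n⟩ = (1/(d₂−d₁)) ∫ n₀ e^(−βd) dd = n₀·(e^(−β·d₁) − e^(−β·d₂)) / (β·(d₂−d₁))
e^(−0.25×0.8) = 0.8187; e^(−0.25×3.8) = 0.3867
⟨n⟩ = 0.43 × (0.8187 − 0.3867) / (0.25 × 3) = 0.43 × 0.5760 = 0.2477

0.248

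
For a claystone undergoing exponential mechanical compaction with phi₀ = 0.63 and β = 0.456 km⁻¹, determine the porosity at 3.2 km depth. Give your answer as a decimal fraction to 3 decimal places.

0.146

phi = phi₀·exp(−β·Z) = 0.63 × exp(−0.456 × 3.2) = 0.63 × exp(−1.459)
  = 0.63 × 0.2324 = 0.1464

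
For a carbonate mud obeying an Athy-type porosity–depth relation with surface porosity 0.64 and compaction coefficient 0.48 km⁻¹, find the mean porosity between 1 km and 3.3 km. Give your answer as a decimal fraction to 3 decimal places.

⟨n⟩ = (1/(d₂−d₁)) ∫ n₀ e^(−βd) dd = n₀·(e^(−β·d₁) − e^(−β·d₂)) / (β·(d₂−d₁))
e^(−0.48×1) = 0.6188; e^(−0.48×3.3) = 0.2052
⟨n⟩ = 0.64 × (0.6188 − 0.2052) / (0.48 × 2.3) = 0.64 × 0.3747 = 0.2398

0.240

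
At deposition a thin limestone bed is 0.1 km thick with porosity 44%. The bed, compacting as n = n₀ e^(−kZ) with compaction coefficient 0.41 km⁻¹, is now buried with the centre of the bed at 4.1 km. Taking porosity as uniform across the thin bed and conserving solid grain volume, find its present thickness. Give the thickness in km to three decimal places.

Porosity at 4.1 km: n = 0.44·exp(−0.41×4.1) = 0.0819
Solid-volume conservation: h(1−n) = h₀(1−n₀) ⇒ h = h₀·(1−n₀)/(1−n)
h = 0.1 × (1 − 0.44)/(1 − 0.0819) = 0.1 × 0.6100 = 0.0610 km

0.061 km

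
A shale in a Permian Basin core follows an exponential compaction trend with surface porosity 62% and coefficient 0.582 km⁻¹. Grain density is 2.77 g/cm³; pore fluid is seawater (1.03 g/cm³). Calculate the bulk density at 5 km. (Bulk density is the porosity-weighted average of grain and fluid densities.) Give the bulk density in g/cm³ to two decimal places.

2.71 g/cm³

Porosity at depth: φ = 0.62·exp(−0.582×5) = 0.62×0.0545 = 0.0338
Bulk density: ρ_b = (1−φ)ρ_g + φ·ρ_f = 0.9662×2.77 + 0.0338×1.03
       = 2.676 + 0.035 = 2.711 g/cm³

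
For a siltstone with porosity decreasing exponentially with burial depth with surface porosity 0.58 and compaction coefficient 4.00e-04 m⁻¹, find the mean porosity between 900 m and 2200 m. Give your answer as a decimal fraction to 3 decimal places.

Working in km (1 km = 1000 m; k in km⁻¹ = k in m⁻¹ × 1000):
⟨n⟩ = (1/(Z₂−Z₁)) ∫ n₀ e^(−kZ) dZ = n₀·(e^(−k·Z₁) − e^(−k·Z₂)) / (k·(Z₂−Z₁))
e^(−0.4×0.9) = 0.6977; e^(−0.4×2.2) = 0.4148
⟨n⟩ = 0.58 × (0.6977 − 0.4148) / (0.4 × 1.3) = 0.58 × 0.5440 = 0.3155

0.316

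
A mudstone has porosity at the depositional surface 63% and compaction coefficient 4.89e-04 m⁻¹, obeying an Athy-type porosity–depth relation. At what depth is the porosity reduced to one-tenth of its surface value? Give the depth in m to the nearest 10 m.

4710 m

Working in km (1 km = 1000 m; c in km⁻¹ = c in m⁻¹ × 1000):
φ/φ₀ = 1/10 ⇒ exp(−c·Z) = 1/10 ⇒ Z = ln(10) / c
Z = 2.3026 / 0.489 = 4.709 km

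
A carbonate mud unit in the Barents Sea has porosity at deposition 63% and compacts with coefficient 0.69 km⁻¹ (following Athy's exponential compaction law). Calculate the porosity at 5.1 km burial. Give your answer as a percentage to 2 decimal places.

1.87%

n = n₀·exp(−k·Z) = 0.63 × exp(−0.69 × 5.1) = 0.63 × exp(−3.519)
  = 0.63 × 0.0296 = 0.0187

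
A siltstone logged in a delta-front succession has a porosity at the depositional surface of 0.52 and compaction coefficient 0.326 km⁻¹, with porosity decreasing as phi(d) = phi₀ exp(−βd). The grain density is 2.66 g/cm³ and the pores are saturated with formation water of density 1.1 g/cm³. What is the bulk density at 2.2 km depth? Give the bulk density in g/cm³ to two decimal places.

2.26 g/cm³

Porosity at depth: phi = 0.52·exp(−0.326×2.2) = 0.52×0.4881 = 0.2538
Bulk density: ρ_b = (1−phi)ρ_g + phi·ρ_f = 0.7462×2.66 + 0.2538×1.1
       = 1.985 + 0.279 = 2.264 g/cm³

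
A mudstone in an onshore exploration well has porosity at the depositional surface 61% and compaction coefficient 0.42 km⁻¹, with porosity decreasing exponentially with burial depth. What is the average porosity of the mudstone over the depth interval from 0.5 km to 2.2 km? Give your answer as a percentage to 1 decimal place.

35.3%

⟨n⟩ = (1/(z₂−z₁)) ∫ n₀ e^(−βz) dz = n₀·(e^(−β·z₁) − e^(−β·z₂)) / (β·(z₂−z₁))
e^(−0.42×0.5) = 0.8106; e^(−0.42×2.2) = 0.3969
⟨n⟩ = 0.61 × (0.8106 − 0.3969) / (0.42 × 1.7) = 0.61 × 0.5794 = 0.3534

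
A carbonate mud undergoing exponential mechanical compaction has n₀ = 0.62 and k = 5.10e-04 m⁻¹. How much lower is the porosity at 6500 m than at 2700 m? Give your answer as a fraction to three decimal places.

Working in km (1 km = 1000 m; k in km⁻¹ = k in m⁻¹ × 1000):
n(2.7) = 0.62·e^(−0.51×2.7) = 0.1564
n(6.5) = 0.62·e^(−0.51×6.5) = 0.0225
Δn = 0.1564 − 0.0225 = 0.1339

0.134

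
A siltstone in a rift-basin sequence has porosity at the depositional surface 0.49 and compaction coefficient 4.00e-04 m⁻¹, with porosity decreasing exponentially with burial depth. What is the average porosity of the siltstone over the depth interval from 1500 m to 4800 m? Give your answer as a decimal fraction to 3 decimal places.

Working in km (1 km = 1000 m; β in km⁻¹ = β in m⁻¹ × 1000):
⟨phi⟩ = (1/(z₂−z₁)) ∫ phi₀ e^(−βz) dz = phi₀·(e^(−β·z₁) − e^(−β·z₂)) / (β·(z₂−z₁))
e^(−0.4×1.5) = 0.5488; e^(−0.4×4.8) = 0.1466
⟨phi⟩ = 0.49 × (0.5488 − 0.1466) / (0.4 × 3.3) = 0.49 × 0.3047 = 0.1493

0.149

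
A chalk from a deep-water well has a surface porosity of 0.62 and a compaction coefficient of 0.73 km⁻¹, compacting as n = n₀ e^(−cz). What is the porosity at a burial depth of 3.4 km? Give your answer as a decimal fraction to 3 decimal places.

0.052

n = n₀·exp(−c·z) = 0.62 × exp(−0.73 × 3.4) = 0.62 × exp(−2.482)
  = 0.62 × 0.0836 = 0.0518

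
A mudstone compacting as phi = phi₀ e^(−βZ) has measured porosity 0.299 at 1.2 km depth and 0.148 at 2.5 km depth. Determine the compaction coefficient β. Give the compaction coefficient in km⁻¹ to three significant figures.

Athy: phi(Z) = phi₀ e^(−βZ) ⇒ phi₁/phi₂ = e^{β(Z₂−Z₁)} ⇒ β = ln(phi₁/phi₂)/(Z₂−Z₁)
β = ln(0.299/0.148) / (2.5 − 1.2) = ln(2.02) / 1.3 = 0.7032 / 1.3 = 0.5409 km⁻¹

0.541 km⁻¹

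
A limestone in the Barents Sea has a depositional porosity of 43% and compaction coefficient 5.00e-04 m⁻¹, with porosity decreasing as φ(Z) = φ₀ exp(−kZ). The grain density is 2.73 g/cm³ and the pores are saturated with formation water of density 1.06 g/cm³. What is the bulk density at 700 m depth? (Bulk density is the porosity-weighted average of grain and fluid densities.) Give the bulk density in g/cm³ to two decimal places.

Working in km (1 km = 1000 m; k in km⁻¹ = k in m⁻¹ × 1000):
Porosity at depth: φ = 0.43·exp(−0.5×0.7) = 0.43×0.7047 = 0.3030
Bulk density: ρ_b = (1−φ)ρ_g + φ·ρ_f = 0.6970×2.73 + 0.3030×1.06
       = 1.903 + 0.321 = 2.224 g/cm³

2.22 g/cm³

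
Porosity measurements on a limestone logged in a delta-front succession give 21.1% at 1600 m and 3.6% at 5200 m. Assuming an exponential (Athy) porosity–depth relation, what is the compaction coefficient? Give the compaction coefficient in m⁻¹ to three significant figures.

Working in km (1 km = 1000 m; β in km⁻¹ = β in m⁻¹ × 1000):
Athy: phi(d) = phi₀ e^(−βd) ⇒ phi₁/phi₂ = e^{β(d₂−d₁)} ⇒ β = ln(phi₁/phi₂)/(d₂−d₁)
β = ln(0.211/0.036) / (5.2 − 1.6) = ln(5.861) / 3.6 = 1.7683 / 3.6 = 0.4912 km⁻¹

0.000491 m⁻¹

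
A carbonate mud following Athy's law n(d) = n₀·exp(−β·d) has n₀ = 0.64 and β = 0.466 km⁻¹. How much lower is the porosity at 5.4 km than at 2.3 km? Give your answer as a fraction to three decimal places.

n(2.3) = 0.64·e^(−0.466×2.3) = 0.2191
n(5.4) = 0.64·e^(−0.466×5.4) = 0.0517
Δn = 0.2191 − 0.0517 = 0.1675

0.167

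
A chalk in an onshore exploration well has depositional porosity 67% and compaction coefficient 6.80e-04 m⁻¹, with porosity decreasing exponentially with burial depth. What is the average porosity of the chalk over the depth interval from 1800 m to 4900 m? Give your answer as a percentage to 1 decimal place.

8.2%

Working in km (1 km = 1000 m; c in km⁻¹ = c in m⁻¹ × 1000):
⟨n⟩ = (1/(z₂−z₁)) ∫ n₀ e^(−cz) dz = n₀·(e^(−c·z₁) − e^(−c·z₂)) / (c·(z₂−z₁))
e^(−0.68×1.8) = 0.2941; e^(−0.68×4.9) = 0.0357
⟨n⟩ = 0.67 × (0.2941 − 0.0357) / (0.68 × 3.1) = 0.67 × 0.1225 = 0.0821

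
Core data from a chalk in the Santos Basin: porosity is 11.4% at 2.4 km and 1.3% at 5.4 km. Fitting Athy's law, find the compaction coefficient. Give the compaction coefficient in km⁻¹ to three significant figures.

Athy: n(d) = n₀ e^(−kd) ⇒ n₁/n₂ = e^{k(d₂−d₁)} ⇒ k = ln(n₁/n₂)/(d₂−d₁)
k = ln(0.114/0.013) / (5.4 − 2.4) = ln(8.769) / 3 = 2.1712 / 3 = 0.7237 km⁻¹

0.724 km⁻¹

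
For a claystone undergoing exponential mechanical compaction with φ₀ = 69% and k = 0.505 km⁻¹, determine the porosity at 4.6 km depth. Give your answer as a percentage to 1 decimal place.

6.8%

φ = φ₀·exp(−k·z) = 0.69 × exp(−0.505 × 4.6) = 0.69 × exp(−2.323)
  = 0.69 × 0.0980 = 0.0676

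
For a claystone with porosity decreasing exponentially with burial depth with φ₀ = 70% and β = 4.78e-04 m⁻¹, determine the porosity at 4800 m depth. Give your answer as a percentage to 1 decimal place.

7.1%

Working in km (1 km = 1000 m; β in km⁻¹ = β in m⁻¹ × 1000):
φ = φ₀·exp(−β·d) = 0.7 × exp(−0.478 × 4.8) = 0.7 × exp(−2.294)
  = 0.7 × 0.1008 = 0.0706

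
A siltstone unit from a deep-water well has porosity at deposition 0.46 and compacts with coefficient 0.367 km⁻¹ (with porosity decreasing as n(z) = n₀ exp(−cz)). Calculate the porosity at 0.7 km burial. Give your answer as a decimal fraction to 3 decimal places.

0.356

n = n₀·exp(−c·z) = 0.46 × exp(−0.367 × 0.7) = 0.46 × exp(−0.2569)
  = 0.46 × 0.7734 = 0.3558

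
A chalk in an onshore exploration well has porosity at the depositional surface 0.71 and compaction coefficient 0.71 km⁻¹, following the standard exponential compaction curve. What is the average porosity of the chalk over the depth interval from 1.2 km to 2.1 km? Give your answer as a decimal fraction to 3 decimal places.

0.224

⟨φ⟩ = (1/(d₂−d₁)) ∫ φ₀ e^(−βd) dd = φ₀·(e^(−β·d₁) − e^(−β·d₂)) / (β·(d₂−d₁))
e^(−0.71×1.2) = 0.4266; e^(−0.71×2.1) = 0.2251
⟨φ⟩ = 0.71 × (0.4266 − 0.2251) / (0.71 × 0.9) = 0.71 × 0.3152 = 0.2238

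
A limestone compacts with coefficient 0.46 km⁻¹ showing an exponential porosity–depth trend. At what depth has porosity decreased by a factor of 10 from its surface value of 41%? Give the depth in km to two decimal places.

phi/phi₀ = 1/10 ⇒ exp(−c·z) = 1/10 ⇒ z = ln(10) / c
z = 2.3026 / 0.46 = 5.006 km

5.01 km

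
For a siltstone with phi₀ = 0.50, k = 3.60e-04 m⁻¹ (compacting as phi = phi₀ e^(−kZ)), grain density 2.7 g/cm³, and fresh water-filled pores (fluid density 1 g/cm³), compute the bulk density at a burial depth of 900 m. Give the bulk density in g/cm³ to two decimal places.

2.09 g/cm³

Working in km (1 km = 1000 m; k in km⁻¹ = k in m⁻¹ × 1000):
Porosity at depth: phi = 0.5·exp(−0.36×0.9) = 0.5×0.7233 = 0.3616
Bulk density: ρ_b = (1−phi)ρ_g + phi·ρ_f = 0.6384×2.7 + 0.3616×1
       = 1.724 + 0.362 = 2.085 g/cm³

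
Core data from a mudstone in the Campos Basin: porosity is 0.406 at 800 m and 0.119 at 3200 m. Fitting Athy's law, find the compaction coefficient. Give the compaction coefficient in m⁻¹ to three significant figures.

0.000511 m⁻¹

Working in km (1 km = 1000 m; c in km⁻¹ = c in m⁻¹ × 1000):
Athy: n(z) = n₀ e^(−cz) ⇒ n₁/n₂ = e^{c(z₂−z₁)} ⇒ c = ln(n₁/n₂)/(z₂−z₁)
c = ln(0.406/0.119) / (3.2 − 0.8) = ln(3.412) / 2.4 = 1.2272 / 2.4 = 0.5113 km⁻¹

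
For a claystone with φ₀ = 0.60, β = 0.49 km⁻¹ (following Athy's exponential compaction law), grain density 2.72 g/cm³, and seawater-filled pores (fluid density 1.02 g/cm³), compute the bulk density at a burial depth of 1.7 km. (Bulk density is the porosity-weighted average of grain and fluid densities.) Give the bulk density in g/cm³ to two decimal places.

2.28 g/cm³

Porosity at depth: φ = 0.6·exp(−0.49×1.7) = 0.6×0.4347 = 0.2608
Bulk density: ρ_b = (1−φ)ρ_g + φ·ρ_f = 0.7392×2.72 + 0.2608×1.02
       = 2.010 + 0.266 = 2.277 g/cm³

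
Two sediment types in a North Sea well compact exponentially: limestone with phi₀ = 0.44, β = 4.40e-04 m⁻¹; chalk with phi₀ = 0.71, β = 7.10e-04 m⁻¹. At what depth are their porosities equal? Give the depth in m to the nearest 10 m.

1770 m

Working in km (1 km = 1000 m; β in km⁻¹ = β in m⁻¹ × 1000):
Set phi₀ₐ e^(−βₐd) = phi₀ᵦ e^(−βᵦd) ⇒ ln(phi₀ₐ/phi₀ᵦ) = (βₐ − βᵦ)·d
d = ln(0.44/0.71) / (0.44 − 0.71) = -0.4785 / -0.27 = 1.772 km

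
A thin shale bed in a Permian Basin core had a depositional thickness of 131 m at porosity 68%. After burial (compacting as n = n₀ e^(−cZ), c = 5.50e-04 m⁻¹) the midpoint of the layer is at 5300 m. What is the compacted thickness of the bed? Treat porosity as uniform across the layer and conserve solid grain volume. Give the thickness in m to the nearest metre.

Working in km (1 km = 1000 m; c in km⁻¹ = c in m⁻¹ × 1000):
Porosity at 5.3 km: n = 0.68·exp(−0.55×5.3) = 0.0369
Solid-volume conservation: h(1−n) = h₀(1−n₀) ⇒ h = h₀·(1−n₀)/(1−n)
h = 0.131 × (1 − 0.68)/(1 − 0.0369) = 0.131 × 0.3322 = 0.0435 km

44 m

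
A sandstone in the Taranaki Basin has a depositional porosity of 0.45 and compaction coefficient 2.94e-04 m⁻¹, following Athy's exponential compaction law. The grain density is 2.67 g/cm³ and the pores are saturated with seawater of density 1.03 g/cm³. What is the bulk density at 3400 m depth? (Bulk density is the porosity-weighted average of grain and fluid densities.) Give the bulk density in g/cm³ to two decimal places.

Working in km (1 km = 1000 m; β in km⁻¹ = β in m⁻¹ × 1000):
Porosity at depth: phi = 0.45·exp(−0.294×3.4) = 0.45×0.3680 = 0.1656
Bulk density: ρ_b = (1−phi)ρ_g + phi·ρ_f = 0.8344×2.67 + 0.1656×1.03
       = 2.228 + 0.171 = 2.398 g/cm³

2.40 g/cm³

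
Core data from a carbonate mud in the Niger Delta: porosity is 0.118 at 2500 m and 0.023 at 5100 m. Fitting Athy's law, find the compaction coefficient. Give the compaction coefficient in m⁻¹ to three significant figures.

Working in km (1 km = 1000 m; c in km⁻¹ = c in m⁻¹ × 1000):
Athy: phi(z) = phi₀ e^(−cz) ⇒ phi₁/phi₂ = e^{c(z₂−z₁)} ⇒ c = ln(phi₁/phi₂)/(z₂−z₁)
c = ln(0.118/0.023) / (5.1 − 2.5) = ln(5.13) / 2.6 = 1.6352 / 2.6 = 0.6289 km⁻¹

0.000629 m⁻¹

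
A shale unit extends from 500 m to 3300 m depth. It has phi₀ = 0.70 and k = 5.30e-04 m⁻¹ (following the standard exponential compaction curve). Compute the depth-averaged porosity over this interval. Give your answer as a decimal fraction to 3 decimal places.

Working in km (1 km = 1000 m; k in km⁻¹ = k in m⁻¹ × 1000):
⟨phi⟩ = (1/(d₂−d₁)) ∫ phi₀ e^(−kd) dd = phi₀·(e^(−k·d₁) − e^(−k·d₂)) / (k·(d₂−d₁))
e^(−0.53×0.5) = 0.7672; e^(−0.53×3.3) = 0.1739
⟨phi⟩ = 0.7 × (0.7672 − 0.1739) / (0.53 × 2.8) = 0.7 × 0.3998 = 0.2798

0.280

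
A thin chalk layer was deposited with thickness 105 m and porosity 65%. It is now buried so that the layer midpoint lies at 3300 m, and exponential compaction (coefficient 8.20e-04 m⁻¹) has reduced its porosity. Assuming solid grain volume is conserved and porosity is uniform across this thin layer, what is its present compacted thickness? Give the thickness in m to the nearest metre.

38 m

Working in km (1 km = 1000 m; c in km⁻¹ = c in m⁻¹ × 1000):
Porosity at 3.3 km: φ = 0.65·exp(−0.82×3.3) = 0.0434
Solid-volume conservation: h(1−φ) = h₀(1−φ₀) ⇒ h = h₀·(1−φ₀)/(1−φ)
h = 0.105 × (1 − 0.65)/(1 − 0.0434) = 0.105 × 0.3659 = 0.0384 km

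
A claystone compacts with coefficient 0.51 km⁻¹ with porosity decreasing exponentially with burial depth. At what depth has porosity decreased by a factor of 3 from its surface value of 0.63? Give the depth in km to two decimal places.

n/n₀ = 1/3 ⇒ exp(−β·Z) = 1/3 ⇒ Z = ln(3) / β
Z = 1.0986 / 0.51 = 2.154 km

2.15 km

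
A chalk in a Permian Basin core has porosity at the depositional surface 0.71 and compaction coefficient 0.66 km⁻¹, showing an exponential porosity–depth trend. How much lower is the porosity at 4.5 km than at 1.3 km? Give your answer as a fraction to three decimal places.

n(1.3) = 0.71·e^(−0.66×1.3) = 0.3010
n(4.5) = 0.71·e^(−0.66×4.5) = 0.0364
Δn = 0.3010 − 0.0364 = 0.2646

0.265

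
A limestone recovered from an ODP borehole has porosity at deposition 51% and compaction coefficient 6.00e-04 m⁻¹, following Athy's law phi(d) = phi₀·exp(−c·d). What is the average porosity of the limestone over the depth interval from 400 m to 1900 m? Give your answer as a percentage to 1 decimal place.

26.5%

Working in km (1 km = 1000 m; c in km⁻¹ = c in m⁻¹ × 1000):
⟨phi⟩ = (1/(d₂−d₁)) ∫ phi₀ e^(−cd) dd = phi₀·(e^(−c·d₁) − e^(−c·d₂)) / (c·(d₂−d₁))
e^(−0.6×0.4) = 0.7866; e^(−0.6×1.9) = 0.3198
⟨phi⟩ = 0.51 × (0.7866 − 0.3198) / (0.6 × 1.5) = 0.51 × 0.5187 = 0.2645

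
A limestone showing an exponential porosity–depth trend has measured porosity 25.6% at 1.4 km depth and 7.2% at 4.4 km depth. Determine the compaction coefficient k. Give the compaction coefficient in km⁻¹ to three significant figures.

Athy: n(Z) = n₀ e^(−kZ) ⇒ n₁/n₂ = e^{k(Z₂−Z₁)} ⇒ k = ln(n₁/n₂)/(Z₂−Z₁)
k = ln(0.256/0.072) / (4.4 − 1.4) = ln(3.556) / 3 = 1.2685 / 3 = 0.4228 km⁻¹

0.423 km⁻¹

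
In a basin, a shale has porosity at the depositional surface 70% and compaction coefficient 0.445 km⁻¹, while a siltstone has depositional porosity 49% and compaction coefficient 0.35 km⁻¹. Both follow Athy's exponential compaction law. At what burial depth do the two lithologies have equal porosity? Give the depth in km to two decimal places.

3.75 km

Set φ₀ₐ e^(−βₐZ) = φ₀ᵦ e^(−βᵦZ) ⇒ ln(φ₀ₐ/φ₀ᵦ) = (βₐ − βᵦ)·Z
Z = ln(0.7/0.49) / (0.445 − 0.35) = 0.3567 / 0.095 = 3.754 km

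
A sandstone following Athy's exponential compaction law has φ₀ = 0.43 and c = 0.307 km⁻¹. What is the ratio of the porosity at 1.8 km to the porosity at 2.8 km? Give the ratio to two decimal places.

φ(z₁)/φ(z₂) = e^(−c·z₁)/e^(−c·z₂) = e^{c(z₂−z₁)}
= exp(0.307 × 1) = exp(0.307) = 1.3593

1.36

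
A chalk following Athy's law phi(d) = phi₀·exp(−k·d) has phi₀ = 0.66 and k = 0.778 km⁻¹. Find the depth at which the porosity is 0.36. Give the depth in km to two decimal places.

Invert Athy's law: d = ln(phi₀/phi) / k
d = ln(0.66/0.36) / 0.778 = ln(1.833) / 0.778 = 0.6061 / 0.778 = 0.779 km

0.78 km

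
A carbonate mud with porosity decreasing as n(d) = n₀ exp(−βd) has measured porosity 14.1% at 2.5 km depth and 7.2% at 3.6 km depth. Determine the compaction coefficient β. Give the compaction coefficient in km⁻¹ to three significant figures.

Athy: n(d) = n₀ e^(−βd) ⇒ n₁/n₂ = e^{β(d₂−d₁)} ⇒ β = ln(n₁/n₂)/(d₂−d₁)
β = ln(0.141/0.072) / (3.6 − 2.5) = ln(1.958) / 1.1 = 0.6721 / 1.1 = 0.611 km⁻¹

0.611 km⁻¹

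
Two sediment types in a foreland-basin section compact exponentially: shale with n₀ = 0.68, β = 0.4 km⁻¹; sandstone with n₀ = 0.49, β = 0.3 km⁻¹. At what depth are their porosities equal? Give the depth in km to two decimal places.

3.28 km

Set n₀ₐ e^(−βₐd) = n₀ᵦ e^(−βᵦd) ⇒ ln(n₀ₐ/n₀ᵦ) = (βₐ − βᵦ)·d
d = ln(0.68/0.49) / (0.4 − 0.3) = 0.3277 / 0.1 = 3.277 km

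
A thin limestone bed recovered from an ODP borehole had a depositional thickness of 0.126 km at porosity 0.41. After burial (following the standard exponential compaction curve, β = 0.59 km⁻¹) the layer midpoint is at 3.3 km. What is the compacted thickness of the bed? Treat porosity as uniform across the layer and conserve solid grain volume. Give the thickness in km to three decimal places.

Porosity at 3.3 km: n = 0.41·exp(−0.59×3.3) = 0.0585
Solid-volume conservation: h(1−n) = h₀(1−n₀) ⇒ h = h₀·(1−n₀)/(1−n)
h = 0.126 × (1 − 0.41)/(1 − 0.0585) = 0.126 × 0.6267 = 0.0790 km

0.079 km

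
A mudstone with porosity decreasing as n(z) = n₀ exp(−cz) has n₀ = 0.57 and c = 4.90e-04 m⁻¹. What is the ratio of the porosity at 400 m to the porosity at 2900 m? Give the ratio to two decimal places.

Working in km (1 km = 1000 m; c in km⁻¹ = c in m⁻¹ × 1000):
n(z₁)/n(z₂) = e^(−c·z₁)/e^(−c·z₂) = e^{c(z₂−z₁)}
= exp(0.49 × 2.5) = exp(1.225) = 3.4042

3.40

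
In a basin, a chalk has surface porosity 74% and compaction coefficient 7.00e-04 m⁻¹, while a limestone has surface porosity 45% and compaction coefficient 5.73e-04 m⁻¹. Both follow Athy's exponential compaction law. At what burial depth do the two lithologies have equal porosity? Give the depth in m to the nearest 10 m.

Working in km (1 km = 1000 m; β in km⁻¹ = β in m⁻¹ × 1000):
Set φ₀ₐ e^(−βₐz) = φ₀ᵦ e^(−βᵦz) ⇒ ln(φ₀ₐ/φ₀ᵦ) = (βₐ − βᵦ)·z
z = ln(0.74/0.45) / (0.7 − 0.573) = 0.4974 / 0.127 = 3.917 km

3920 m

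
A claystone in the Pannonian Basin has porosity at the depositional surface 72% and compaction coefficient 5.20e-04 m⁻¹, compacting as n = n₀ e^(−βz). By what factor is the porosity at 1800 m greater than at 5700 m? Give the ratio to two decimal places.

Working in km (1 km = 1000 m; β in km⁻¹ = β in m⁻¹ × 1000):
n(z₁)/n(z₂) = e^(−β·z₁)/e^(−β·z₂) = e^{β(z₂−z₁)}
= exp(0.52 × 3.9) = exp(2.028) = 7.5989

7.60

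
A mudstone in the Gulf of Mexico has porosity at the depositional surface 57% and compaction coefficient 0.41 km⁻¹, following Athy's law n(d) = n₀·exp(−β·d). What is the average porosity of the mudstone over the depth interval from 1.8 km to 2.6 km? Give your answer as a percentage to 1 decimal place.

⟨n⟩ = (1/(d₂−d₁)) ∫ n₀ e^(−βd) dd = n₀·(e^(−β·d₁) − e^(−β·d₂)) / (β·(d₂−d₁))
e^(−0.41×1.8) = 0.4781; e^(−0.41×2.6) = 0.3444
⟨n⟩ = 0.57 × (0.4781 − 0.3444) / (0.41 × 0.8) = 0.57 × 0.4076 = 0.2323

23.2%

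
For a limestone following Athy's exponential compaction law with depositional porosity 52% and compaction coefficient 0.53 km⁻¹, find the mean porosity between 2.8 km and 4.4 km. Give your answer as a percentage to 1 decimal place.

7.9%

⟨n⟩ = (1/(d₂−d₁)) ∫ n₀ e^(−cd) dd = n₀·(e^(−c·d₁) − e^(−c·d₂)) / (c·(d₂−d₁))
e^(−0.53×2.8) = 0.2267; e^(−0.53×4.4) = 0.0971
⟨n⟩ = 0.52 × (0.2267 − 0.0971) / (0.53 × 1.6) = 0.52 × 0.1529 = 0.0795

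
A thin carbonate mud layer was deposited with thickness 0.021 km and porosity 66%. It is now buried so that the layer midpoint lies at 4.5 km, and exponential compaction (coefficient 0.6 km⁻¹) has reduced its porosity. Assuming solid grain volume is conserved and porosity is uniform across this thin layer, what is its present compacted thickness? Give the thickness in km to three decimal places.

0.007 km

Porosity at 4.5 km: phi = 0.66·exp(−0.6×4.5) = 0.0444
Solid-volume conservation: h(1−phi) = h₀(1−phi₀) ⇒ h = h₀·(1−phi₀)/(1−phi)
h = 0.021 × (1 − 0.66)/(1 − 0.0444) = 0.021 × 0.3558 = 0.0075 km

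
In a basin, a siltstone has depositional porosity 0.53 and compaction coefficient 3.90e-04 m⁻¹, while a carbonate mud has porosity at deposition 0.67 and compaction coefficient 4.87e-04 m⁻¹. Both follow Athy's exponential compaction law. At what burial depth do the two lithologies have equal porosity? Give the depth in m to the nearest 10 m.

2420 m

Working in km (1 km = 1000 m; k in km⁻¹ = k in m⁻¹ × 1000):
Set phi₀ₐ e^(−kₐd) = phi₀ᵦ e^(−kᵦd) ⇒ ln(phi₀ₐ/phi₀ᵦ) = (kₐ − kᵦ)·d
d = ln(0.53/0.67) / (0.39 − 0.487) = -0.2344 / -0.097 = 2.417 km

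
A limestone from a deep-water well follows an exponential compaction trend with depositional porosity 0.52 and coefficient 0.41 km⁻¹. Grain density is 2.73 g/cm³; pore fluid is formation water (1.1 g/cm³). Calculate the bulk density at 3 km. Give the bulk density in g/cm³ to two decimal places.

2.48 g/cm³

Porosity at depth: n = 0.52·exp(−0.41×3) = 0.52×0.2923 = 0.1520
Bulk density: ρ_b = (1−n)ρ_g + n·ρ_f = 0.8480×2.73 + 0.1520×1.1
       = 2.315 + 0.167 = 2.482 g/cm³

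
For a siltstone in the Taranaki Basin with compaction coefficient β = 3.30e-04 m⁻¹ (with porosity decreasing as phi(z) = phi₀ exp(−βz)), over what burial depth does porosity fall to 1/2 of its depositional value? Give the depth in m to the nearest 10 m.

2100 m

Working in km (1 km = 1000 m; β in km⁻¹ = β in m⁻¹ × 1000):
phi/phi₀ = 1/2 ⇒ exp(−β·z) = 1/2 ⇒ z = ln(2) / β
z = 0.6931 / 0.33 = 2.100 km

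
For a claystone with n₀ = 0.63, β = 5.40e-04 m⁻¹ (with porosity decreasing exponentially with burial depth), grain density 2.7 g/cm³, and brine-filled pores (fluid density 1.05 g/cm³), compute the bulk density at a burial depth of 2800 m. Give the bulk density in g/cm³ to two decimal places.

Working in km (1 km = 1000 m; β in km⁻¹ = β in m⁻¹ × 1000):
Porosity at depth: n = 0.63·exp(−0.54×2.8) = 0.63×0.2205 = 0.1389
Bulk density: ρ_b = (1−n)ρ_g + n·ρ_f = 0.8611×2.7 + 0.1389×1.05
       = 2.325 + 0.146 = 2.471 g/cm³

2.47 g/cm³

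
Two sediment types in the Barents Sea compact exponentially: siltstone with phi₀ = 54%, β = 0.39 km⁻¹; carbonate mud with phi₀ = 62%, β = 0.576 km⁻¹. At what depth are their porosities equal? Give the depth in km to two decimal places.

0.74 km

Set phi₀ₐ e^(−βₐZ) = phi₀ᵦ e^(−βᵦZ) ⇒ ln(phi₀ₐ/phi₀ᵦ) = (βₐ − βᵦ)·Z
Z = ln(0.54/0.62) / (0.39 − 0.576) = -0.1382 / -0.186 = 0.743 km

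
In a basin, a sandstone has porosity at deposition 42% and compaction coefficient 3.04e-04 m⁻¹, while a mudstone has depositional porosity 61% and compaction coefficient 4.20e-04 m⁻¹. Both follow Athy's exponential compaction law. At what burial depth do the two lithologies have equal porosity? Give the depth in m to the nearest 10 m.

Working in km (1 km = 1000 m; k in km⁻¹ = k in m⁻¹ × 1000):
Set n₀ₐ e^(−kₐz) = n₀ᵦ e^(−kᵦz) ⇒ ln(n₀ₐ/n₀ᵦ) = (kₐ − kᵦ)·z
z = ln(0.42/0.61) / (0.304 − 0.42) = -0.3732 / -0.116 = 3.217 km

3220 m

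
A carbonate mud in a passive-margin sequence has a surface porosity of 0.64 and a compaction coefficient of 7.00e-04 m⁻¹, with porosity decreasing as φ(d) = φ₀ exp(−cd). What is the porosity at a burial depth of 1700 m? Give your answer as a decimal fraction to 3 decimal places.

0.195

Working in km (1 km = 1000 m; c in km⁻¹ = c in m⁻¹ × 1000):
φ = φ₀·exp(−c·d) = 0.64 × exp(−0.7 × 1.7) = 0.64 × exp(−1.19)
  = 0.64 × 0.3042 = 0.1947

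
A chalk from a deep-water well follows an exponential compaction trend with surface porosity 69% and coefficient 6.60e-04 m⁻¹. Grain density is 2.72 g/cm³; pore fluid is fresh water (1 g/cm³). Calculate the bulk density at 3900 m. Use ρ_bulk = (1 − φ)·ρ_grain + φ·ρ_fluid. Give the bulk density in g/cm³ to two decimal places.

Working in km (1 km = 1000 m; β in km⁻¹ = β in m⁻¹ × 1000):
Porosity at depth: φ = 0.69·exp(−0.66×3.9) = 0.69×0.0762 = 0.0526
Bulk density: ρ_b = (1−φ)ρ_g + φ·ρ_f = 0.9474×2.72 + 0.0526×1
       = 2.577 + 0.053 = 2.630 g/cm³

2.63 g/cm³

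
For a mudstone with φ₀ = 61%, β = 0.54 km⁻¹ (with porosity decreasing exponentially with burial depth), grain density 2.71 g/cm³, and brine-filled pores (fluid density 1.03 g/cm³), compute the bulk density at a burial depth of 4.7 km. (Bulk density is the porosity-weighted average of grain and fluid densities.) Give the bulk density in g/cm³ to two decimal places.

2.63 g/cm³

Porosity at depth: φ = 0.61·exp(−0.54×4.7) = 0.61×0.0790 = 0.0482
Bulk density: ρ_b = (1−φ)ρ_g + φ·ρ_f = 0.9518×2.71 + 0.0482×1.03
       = 2.579 + 0.050 = 2.629 g/cm³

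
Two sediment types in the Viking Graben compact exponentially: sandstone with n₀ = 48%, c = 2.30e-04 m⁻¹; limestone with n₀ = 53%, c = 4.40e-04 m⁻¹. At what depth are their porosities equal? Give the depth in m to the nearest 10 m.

470 m

Working in km (1 km = 1000 m; c in km⁻¹ = c in m⁻¹ × 1000):
Set n₀ₐ e^(−cₐz) = n₀ᵦ e^(−cᵦz) ⇒ ln(n₀ₐ/n₀ᵦ) = (cₐ − cᵦ)·z
z = ln(0.48/0.53) / (0.23 − 0.44) = -0.0991 / -0.21 = 0.472 km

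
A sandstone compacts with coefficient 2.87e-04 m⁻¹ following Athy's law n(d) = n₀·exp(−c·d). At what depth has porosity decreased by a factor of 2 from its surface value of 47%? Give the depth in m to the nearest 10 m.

2420 m

Working in km (1 km = 1000 m; c in km⁻¹ = c in m⁻¹ × 1000):
n/n₀ = 1/2 ⇒ exp(−c·d) = 1/2 ⇒ d = ln(2) / c
d = 0.6931 / 0.287 = 2.415 km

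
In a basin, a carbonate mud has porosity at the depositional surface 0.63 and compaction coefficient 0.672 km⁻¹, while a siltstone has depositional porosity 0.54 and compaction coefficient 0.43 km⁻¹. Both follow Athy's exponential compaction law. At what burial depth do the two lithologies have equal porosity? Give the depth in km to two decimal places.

0.64 km

Set n₀ₐ e^(−βₐz) = n₀ᵦ e^(−βᵦz) ⇒ ln(n₀ₐ/n₀ᵦ) = (βₐ − βᵦ)·z
z = ln(0.63/0.54) / (0.672 − 0.43) = 0.1542 / 0.242 = 0.637 km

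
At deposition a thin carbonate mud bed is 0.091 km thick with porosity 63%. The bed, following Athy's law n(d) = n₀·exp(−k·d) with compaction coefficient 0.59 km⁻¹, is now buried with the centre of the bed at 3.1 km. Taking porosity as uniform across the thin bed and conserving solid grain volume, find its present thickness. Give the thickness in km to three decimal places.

0.037 km

Porosity at 3.1 km: n = 0.63·exp(−0.59×3.1) = 0.1012
Solid-volume conservation: h(1−n) = h₀(1−n₀) ⇒ h = h₀·(1−n₀)/(1−n)
h = 0.091 × (1 − 0.63)/(1 − 0.1012) = 0.091 × 0.4116 = 0.0375 km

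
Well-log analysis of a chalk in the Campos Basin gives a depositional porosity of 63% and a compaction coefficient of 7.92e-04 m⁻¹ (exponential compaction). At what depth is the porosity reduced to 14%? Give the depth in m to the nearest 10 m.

1900 m

Working in km (1 km = 1000 m; c in km⁻¹ = c in m⁻¹ × 1000):
Invert Athy's law: Z = ln(φ₀/φ) / c
Z = ln(0.63/0.14) / 0.792 = ln(4.5) / 0.792 = 1.5041 / 0.792 = 1.899 km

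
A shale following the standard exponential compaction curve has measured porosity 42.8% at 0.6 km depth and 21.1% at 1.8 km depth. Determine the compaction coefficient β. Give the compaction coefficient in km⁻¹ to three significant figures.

Athy: n(d) = n₀ e^(−βd) ⇒ n₁/n₂ = e^{β(d₂−d₁)} ⇒ β = ln(n₁/n₂)/(d₂−d₁)
β = ln(0.428/0.211) / (1.8 − 0.6) = ln(2.028) / 1.2 = 0.7073 / 1.2 = 0.5894 km⁻¹

0.589 km⁻¹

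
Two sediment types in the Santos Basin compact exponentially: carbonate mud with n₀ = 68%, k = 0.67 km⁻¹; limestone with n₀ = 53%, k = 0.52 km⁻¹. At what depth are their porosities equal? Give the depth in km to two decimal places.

1.66 km

Set n₀ₐ e^(−kₐZ) = n₀ᵦ e^(−kᵦZ) ⇒ ln(n₀ₐ/n₀ᵦ) = (kₐ − kᵦ)·Z
Z = ln(0.68/0.53) / (0.67 − 0.52) = 0.2492 / 0.15 = 1.661 km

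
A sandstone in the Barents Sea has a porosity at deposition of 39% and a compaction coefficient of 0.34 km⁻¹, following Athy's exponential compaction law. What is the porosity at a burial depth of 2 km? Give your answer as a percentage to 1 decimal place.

φ = φ₀·exp(−β·d) = 0.39 × exp(−0.34 × 2) = 0.39 × exp(−0.68)
  = 0.39 × 0.5066 = 0.1976

19.8%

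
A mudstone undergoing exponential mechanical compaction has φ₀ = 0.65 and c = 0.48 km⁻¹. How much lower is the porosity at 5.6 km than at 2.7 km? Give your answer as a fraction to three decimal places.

0.134

φ(2.7) = 0.65·e^(−0.48×2.7) = 0.1779
φ(5.6) = 0.65·e^(−0.48×5.6) = 0.0442
Δφ = 0.1779 − 0.0442 = 0.1336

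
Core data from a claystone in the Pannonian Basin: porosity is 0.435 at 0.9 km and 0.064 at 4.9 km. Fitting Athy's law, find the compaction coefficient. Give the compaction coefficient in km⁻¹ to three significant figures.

0.479 km⁻¹

Athy: n(Z) = n₀ e^(−cZ) ⇒ n₁/n₂ = e^{c(Z₂−Z₁)} ⇒ c = ln(n₁/n₂)/(Z₂−Z₁)
c = ln(0.435/0.064) / (4.9 − 0.9) = ln(6.797) / 4 = 1.9165 / 4 = 0.4791 km⁻¹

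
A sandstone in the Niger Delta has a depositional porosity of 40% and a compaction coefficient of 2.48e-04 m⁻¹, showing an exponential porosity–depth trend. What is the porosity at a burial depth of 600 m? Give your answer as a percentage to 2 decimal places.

Working in km (1 km = 1000 m; k in km⁻¹ = k in m⁻¹ × 1000):
φ = φ₀·exp(−k·d) = 0.4 × exp(−0.248 × 0.6) = 0.4 × exp(−0.1488)
  = 0.4 × 0.8617 = 0.3447

34.47%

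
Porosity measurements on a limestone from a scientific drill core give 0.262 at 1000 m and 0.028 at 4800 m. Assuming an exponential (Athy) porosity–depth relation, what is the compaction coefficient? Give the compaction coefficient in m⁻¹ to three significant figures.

Working in km (1 km = 1000 m; c in km⁻¹ = c in m⁻¹ × 1000):
Athy: φ(d) = φ₀ e^(−cd) ⇒ φ₁/φ₂ = e^{c(d₂−d₁)} ⇒ c = ln(φ₁/φ₂)/(d₂−d₁)
c = ln(0.262/0.028) / (4.8 − 1) = ln(9.357) / 3.8 = 2.2361 / 3.8 = 0.5885 km⁻¹

0.000588 m⁻¹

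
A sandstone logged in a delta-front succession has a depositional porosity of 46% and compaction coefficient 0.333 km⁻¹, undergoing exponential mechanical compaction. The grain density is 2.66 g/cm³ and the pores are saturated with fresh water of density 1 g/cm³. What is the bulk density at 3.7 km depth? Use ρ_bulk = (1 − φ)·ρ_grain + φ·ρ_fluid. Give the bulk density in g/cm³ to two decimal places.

Porosity at depth: n = 0.46·exp(−0.333×3.7) = 0.46×0.2917 = 0.1342
Bulk density: ρ_b = (1−n)ρ_g + n·ρ_f = 0.8658×2.66 + 0.1342×1
       = 2.303 + 0.134 = 2.437 g/cm³

2.44 g/cm³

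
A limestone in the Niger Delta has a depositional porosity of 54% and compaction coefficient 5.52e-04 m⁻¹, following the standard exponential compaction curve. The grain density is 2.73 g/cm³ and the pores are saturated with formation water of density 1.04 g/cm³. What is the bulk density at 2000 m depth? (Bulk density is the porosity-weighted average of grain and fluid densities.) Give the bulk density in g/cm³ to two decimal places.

Working in km (1 km = 1000 m; β in km⁻¹ = β in m⁻¹ × 1000):
Porosity at depth: phi = 0.54·exp(−0.552×2) = 0.54×0.3315 = 0.1790
Bulk density: ρ_b = (1−phi)ρ_g + phi·ρ_f = 0.8210×2.73 + 0.1790×1.04
       = 2.241 + 0.186 = 2.427 g/cm³

2.43 g/cm³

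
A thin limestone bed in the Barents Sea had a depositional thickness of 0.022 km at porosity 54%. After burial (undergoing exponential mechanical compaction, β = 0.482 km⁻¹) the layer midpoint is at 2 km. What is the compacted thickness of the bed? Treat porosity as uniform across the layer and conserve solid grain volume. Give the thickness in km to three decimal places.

Porosity at 2 km: phi = 0.54·exp(−0.482×2) = 0.2059
Solid-volume conservation: h(1−phi) = h₀(1−phi₀) ⇒ h = h₀·(1−phi₀)/(1−phi)
h = 0.022 × (1 − 0.54)/(1 − 0.2059) = 0.022 × 0.5793 = 0.0127 km

0.013 km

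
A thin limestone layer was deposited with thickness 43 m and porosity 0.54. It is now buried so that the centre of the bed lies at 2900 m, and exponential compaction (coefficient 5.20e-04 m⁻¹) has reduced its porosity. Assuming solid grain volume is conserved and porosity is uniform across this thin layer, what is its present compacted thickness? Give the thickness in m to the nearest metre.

Working in km (1 km = 1000 m; c in km⁻¹ = c in m⁻¹ × 1000):
Porosity at 2.9 km: φ = 0.54·exp(−0.52×2.9) = 0.1195
Solid-volume conservation: h(1−φ) = h₀(1−φ₀) ⇒ h = h₀·(1−φ₀)/(1−φ)
h = 0.043 × (1 − 0.54)/(1 − 0.1195) = 0.043 × 0.5224 = 0.0225 km

22 m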